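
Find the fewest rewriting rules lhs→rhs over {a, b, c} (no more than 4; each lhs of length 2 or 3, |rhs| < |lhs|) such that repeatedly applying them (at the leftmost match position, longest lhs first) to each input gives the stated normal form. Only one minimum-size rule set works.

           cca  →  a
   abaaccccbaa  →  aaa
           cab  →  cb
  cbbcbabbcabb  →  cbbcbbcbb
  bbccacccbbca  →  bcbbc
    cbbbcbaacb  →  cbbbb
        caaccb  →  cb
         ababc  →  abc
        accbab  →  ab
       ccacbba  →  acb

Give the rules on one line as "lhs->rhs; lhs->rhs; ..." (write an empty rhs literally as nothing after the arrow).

ba->; ca->c; cc->

  | cca => a
  | abaaccccbaa => aaccccbaa => aaccbaa => aabaa => aaa
  | cab => cb
  | cbbcbabbcabb => cbbcbbcabb => cbbcbbcbb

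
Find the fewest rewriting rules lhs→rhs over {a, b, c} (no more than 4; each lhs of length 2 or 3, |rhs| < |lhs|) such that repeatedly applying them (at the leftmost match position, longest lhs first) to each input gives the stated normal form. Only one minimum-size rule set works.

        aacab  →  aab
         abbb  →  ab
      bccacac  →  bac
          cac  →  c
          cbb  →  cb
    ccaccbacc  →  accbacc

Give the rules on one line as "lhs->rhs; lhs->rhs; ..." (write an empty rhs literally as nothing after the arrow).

bb->b; ca->; cca->a

  | aacab => aab
  | abbb => abb => ab
  | bccacac => bacac => bac
  | cac => c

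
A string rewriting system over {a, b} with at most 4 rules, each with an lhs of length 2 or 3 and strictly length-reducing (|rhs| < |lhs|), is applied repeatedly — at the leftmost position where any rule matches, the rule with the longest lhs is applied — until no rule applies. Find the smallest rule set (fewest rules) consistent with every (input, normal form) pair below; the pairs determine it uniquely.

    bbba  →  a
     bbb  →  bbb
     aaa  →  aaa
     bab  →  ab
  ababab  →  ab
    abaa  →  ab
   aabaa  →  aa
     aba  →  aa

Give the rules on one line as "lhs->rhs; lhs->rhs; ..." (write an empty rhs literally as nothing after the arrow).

  | bbba => bba => ba => a
  | bbb
  | aaa
  | bab => ab

aab->; ba->a; baa->b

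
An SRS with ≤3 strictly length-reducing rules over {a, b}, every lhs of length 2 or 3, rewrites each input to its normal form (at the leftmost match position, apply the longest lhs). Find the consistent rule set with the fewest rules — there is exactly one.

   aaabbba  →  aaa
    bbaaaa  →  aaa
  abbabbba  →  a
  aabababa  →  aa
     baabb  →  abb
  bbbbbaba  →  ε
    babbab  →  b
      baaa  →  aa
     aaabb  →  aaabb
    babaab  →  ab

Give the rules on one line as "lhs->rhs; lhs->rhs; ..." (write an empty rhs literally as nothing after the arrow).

ba->; bba->ba

  | aaabbba => aaabba => aaaba => aaa
  | bbaaaa => baaaa => aaa
  | abbabbba => ababbba => abbba => abba => aba => a
  | aabababa => aababa => aaba => aa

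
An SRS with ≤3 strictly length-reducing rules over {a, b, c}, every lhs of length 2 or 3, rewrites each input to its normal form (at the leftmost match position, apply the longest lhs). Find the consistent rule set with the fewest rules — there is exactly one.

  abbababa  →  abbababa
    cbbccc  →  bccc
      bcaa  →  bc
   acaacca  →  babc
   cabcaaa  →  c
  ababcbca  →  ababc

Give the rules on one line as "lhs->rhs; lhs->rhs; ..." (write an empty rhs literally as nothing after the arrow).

ac->b; ca->c; cb->

  | abbababa
  | cbbccc => bccc
  | bcaa => bca => bc
  | acaacca => baacca => babca => babc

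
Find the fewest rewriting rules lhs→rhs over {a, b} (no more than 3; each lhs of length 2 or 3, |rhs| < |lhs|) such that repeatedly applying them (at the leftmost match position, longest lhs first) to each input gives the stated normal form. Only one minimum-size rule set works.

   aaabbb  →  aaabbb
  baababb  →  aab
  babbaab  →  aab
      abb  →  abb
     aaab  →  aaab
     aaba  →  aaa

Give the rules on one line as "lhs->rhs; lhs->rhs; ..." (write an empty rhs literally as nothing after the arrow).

  | aaabbb
  | baababb => aababb => aab
  | babbaab => baab => aab
  | abb

ba->a; bab->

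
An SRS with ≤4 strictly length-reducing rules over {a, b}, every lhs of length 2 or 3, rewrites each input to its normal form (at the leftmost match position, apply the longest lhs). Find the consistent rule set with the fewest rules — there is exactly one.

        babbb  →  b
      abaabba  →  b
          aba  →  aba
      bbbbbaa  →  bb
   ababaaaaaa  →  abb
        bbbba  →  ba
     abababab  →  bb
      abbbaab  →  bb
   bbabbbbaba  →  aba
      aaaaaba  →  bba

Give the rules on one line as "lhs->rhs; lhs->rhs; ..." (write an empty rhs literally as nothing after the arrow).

aa->b; baa->b; bab->bb; bbb->

  | babbb => bbbb => b
  | abaabba => abbba => aa => b
  | aba
  | bbbbbaa => bbaa => bb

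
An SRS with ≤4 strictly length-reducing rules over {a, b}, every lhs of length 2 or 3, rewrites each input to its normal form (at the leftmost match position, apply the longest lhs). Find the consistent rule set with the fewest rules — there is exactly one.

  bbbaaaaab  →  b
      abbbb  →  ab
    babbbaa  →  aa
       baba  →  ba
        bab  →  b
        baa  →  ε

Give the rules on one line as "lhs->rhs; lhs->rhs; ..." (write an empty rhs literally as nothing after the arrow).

aaa->b; baa->; bab->b; bbb->

  | bbbaaaaab => aaaaab => baab => b
  | abbbb => ab
  | babbbaa => bbbaa => aa
  | baba => ba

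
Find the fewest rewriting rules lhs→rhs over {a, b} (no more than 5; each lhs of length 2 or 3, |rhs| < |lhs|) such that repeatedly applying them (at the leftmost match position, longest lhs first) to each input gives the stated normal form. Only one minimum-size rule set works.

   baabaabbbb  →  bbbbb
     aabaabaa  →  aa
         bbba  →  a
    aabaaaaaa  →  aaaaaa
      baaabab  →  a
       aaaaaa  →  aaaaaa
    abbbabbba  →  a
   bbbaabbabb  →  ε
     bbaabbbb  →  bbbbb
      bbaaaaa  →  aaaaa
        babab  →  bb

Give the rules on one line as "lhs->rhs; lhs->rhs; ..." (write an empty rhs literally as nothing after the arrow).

aab->bb; ab->a; abb->; ba->a

  | baabaabbbb => aabaabbbb => bbaabbbb => baabbbb => aabbbb => bbbbb
  | aabaabaa => bbaabaa => baabaa => aabaa => bbaa => baa => aa
  | bbba => bba => ba => a
  | aabaaaaaa => bbaaaaaa => baaaaaa => aaaaaa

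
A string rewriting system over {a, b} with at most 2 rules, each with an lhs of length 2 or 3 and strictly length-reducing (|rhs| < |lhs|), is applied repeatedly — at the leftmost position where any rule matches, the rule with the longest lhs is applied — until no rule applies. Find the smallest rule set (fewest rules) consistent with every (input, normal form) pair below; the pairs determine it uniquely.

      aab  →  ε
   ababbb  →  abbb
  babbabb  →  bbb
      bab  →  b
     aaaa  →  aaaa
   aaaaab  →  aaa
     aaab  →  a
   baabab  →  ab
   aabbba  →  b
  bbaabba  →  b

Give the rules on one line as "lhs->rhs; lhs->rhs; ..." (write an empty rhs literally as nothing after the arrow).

aab->; ba->

  | aab => ε
  | ababbb => abbb
  | babbabb => bbabb => bbb
  | bab => b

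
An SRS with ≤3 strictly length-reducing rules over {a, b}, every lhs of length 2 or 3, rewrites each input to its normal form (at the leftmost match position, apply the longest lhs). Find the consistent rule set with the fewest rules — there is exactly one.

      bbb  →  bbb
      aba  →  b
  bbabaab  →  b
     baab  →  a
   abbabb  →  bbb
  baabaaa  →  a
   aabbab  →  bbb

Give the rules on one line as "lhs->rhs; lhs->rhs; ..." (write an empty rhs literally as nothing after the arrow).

aa->b; ab->a; ba->

  | bbb
  | aba => aa => b
  | bbabaab => bbaab => bab => b
  | baab => ab => a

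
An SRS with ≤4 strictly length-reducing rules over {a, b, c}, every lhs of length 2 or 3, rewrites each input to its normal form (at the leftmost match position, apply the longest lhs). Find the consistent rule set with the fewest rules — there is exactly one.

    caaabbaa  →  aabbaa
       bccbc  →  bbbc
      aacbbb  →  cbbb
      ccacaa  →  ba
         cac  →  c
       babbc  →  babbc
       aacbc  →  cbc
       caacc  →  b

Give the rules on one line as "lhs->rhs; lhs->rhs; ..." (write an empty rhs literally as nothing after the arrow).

ac->c; ca->; cc->b

  | caaabbaa => aabbaa
  | bccbc => bbbc
  | aacbbb => acbbb => cbbb
  | ccacaa => bacaa => bcaa => ba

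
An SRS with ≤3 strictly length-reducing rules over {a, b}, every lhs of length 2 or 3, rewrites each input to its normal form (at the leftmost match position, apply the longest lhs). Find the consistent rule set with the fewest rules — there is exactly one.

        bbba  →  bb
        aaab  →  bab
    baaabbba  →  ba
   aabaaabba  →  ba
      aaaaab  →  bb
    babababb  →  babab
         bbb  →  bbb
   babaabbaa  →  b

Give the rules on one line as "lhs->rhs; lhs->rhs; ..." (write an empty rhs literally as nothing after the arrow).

aa->b; abb->; bba->aa

  | bbba => baa => bb
  | aaab => bab
  | baaabbba => bbabbba => aabbba => bbbba => bbaa => aaa => ba
  | aabaaabba => bbaaabba => aaaabba => baabba => bbbba => bbaa => aaa => ba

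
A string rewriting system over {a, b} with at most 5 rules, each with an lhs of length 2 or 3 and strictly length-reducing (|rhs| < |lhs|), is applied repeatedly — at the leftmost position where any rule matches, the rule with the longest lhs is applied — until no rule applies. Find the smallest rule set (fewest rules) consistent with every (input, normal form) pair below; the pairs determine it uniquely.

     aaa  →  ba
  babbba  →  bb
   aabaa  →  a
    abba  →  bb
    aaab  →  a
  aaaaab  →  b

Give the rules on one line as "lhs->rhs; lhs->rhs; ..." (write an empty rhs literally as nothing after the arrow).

aa->b; abb->ba; bab->a; bba->

  | aaa => ba
  | babbba => abba => baa => bb
  | aabaa => bbaa => a
  | abba => baa => bb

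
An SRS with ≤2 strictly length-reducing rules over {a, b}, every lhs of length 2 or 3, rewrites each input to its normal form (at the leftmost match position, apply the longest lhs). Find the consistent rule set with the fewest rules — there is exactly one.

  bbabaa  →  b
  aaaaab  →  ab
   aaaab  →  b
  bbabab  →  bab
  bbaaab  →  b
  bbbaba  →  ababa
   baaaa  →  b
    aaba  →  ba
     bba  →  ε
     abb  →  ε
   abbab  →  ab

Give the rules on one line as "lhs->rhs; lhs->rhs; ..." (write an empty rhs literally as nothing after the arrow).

  | bbabaa => aabaa => baa => b
  | aaaaab => aaab => ab
  | aaaab => aab => b
  | bbabab => aabab => bab

aa->; bb->a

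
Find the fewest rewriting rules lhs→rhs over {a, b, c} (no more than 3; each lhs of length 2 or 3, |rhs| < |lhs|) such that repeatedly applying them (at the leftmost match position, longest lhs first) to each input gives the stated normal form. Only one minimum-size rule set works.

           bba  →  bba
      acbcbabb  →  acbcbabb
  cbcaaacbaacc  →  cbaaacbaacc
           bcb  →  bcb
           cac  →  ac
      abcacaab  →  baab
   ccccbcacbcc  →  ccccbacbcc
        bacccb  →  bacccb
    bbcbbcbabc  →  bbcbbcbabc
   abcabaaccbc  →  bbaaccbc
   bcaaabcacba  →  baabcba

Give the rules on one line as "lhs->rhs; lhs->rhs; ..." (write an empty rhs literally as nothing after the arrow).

  | bba
  | acbcbabb
  | cbcaaacbaacc => cbaaacbaacc
  | bcb

aba->b; ca->a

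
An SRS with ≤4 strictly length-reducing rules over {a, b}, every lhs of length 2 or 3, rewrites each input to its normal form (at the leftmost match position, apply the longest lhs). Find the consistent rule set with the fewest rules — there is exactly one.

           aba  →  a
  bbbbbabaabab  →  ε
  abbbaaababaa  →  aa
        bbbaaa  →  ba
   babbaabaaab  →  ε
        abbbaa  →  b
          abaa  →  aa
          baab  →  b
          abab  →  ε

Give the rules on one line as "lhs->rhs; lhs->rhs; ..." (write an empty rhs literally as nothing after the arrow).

ab->; baa->; bab->; bbb->bb

  | aba => a
  | bbbbbabaabab => bbbbabaabab => bbbabaabab => bbabaabab => baabab => bab => ε
  | abbbaaababaa => bbaaababaa => bababaa => abaa => aa
  | bbbaaa => bbaaa => ba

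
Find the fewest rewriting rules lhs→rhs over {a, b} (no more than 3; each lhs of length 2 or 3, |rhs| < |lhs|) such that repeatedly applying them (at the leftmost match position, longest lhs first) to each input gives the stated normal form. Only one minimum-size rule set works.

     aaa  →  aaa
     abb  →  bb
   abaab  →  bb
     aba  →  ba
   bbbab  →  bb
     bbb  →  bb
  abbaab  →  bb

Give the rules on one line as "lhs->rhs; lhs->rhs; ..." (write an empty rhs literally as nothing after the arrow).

  | aaa
  | abb => bb
  | abaab => baab => bab => bb
  | aba => ba

ab->b; bbb->bb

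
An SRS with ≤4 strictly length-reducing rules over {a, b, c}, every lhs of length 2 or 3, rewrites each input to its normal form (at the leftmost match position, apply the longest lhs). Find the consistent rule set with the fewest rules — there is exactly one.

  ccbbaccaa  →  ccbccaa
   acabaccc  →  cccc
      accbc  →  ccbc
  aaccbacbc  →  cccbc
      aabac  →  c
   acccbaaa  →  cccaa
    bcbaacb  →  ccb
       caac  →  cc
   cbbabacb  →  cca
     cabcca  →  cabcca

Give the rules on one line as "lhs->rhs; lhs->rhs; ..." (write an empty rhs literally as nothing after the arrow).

ac->c; ba->; bcb->ca

  | ccbbaccaa => ccbccaa
  | acabaccc => cabaccc => caccc => cccc
  | accbc => ccbc
  | aaccbacbc => accbacbc => ccbacbc => cccbc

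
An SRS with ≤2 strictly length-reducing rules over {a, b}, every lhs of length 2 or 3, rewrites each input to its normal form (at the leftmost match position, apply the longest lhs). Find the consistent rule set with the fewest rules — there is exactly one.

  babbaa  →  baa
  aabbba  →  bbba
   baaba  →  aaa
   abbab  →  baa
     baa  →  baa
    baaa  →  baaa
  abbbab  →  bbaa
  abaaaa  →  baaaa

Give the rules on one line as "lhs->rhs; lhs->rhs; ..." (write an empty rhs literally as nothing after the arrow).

ab->b; bab->aa

  | babbaa => aabaa => abaa => baa
  | aabbba => abbba => bbba
  | baaba => baba => aaa
  | abbab => bbab => baa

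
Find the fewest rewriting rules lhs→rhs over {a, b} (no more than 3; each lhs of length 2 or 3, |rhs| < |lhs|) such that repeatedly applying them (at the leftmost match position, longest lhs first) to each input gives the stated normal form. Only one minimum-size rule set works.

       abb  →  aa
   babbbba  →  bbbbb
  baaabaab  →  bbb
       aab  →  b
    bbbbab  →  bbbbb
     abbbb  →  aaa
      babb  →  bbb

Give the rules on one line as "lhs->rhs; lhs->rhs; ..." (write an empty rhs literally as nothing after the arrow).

  | abb => aa
  | babbbba => bbbbba => bbbbb
  | baaabaab => baabaab => babaab => bbaab => bbab => bbb
  | aab => ab => b

ab->b; abb->aa; ba->b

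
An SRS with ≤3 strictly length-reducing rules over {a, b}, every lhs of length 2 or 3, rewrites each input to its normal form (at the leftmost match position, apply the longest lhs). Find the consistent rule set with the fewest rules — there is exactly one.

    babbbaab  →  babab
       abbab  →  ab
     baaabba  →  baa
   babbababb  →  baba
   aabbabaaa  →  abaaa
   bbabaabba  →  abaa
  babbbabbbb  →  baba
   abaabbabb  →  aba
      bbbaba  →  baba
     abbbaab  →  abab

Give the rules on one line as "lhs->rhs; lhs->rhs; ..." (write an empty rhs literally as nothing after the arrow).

aab->ab; bb->

  | babbbaab => babaab => babab
  | abbab => aab => ab
  | baaabba => baabba => babba => baa
  | babbababb => baababb => bababb => baba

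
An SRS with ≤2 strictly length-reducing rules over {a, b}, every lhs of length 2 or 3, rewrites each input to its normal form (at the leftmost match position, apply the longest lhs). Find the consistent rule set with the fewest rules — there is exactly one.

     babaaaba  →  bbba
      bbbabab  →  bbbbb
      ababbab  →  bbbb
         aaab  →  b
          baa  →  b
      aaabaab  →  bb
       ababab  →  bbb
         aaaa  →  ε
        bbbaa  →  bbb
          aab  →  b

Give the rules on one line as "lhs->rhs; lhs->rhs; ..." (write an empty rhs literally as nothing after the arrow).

  | babaaaba => bbaaaba => bbaba => bbba
  | bbbabab => bbbbab => bbbbb
  | ababbab => babbab => bbbab => bbbb
  | aaab => ab => b

aa->; ab->b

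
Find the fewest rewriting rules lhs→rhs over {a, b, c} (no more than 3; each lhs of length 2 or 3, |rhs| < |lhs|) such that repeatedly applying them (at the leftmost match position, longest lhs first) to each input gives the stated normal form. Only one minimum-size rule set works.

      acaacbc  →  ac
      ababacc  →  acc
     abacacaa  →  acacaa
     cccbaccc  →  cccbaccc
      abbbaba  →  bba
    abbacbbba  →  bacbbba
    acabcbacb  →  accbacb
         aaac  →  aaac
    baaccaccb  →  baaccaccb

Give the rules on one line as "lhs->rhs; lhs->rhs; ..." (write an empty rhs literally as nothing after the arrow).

ab->; cbc->bb

  | acaacbc => acaabb => acab => ac
  | ababacc => abacc => acc
  | abacacaa => acacaa
  | cccbaccc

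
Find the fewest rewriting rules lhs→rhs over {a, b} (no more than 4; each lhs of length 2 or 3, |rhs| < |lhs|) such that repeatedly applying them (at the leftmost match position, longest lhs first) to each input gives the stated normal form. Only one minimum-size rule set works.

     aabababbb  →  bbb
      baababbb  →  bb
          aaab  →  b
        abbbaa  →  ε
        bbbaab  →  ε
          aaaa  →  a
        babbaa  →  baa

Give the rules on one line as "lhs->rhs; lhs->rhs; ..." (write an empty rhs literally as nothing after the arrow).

aaa->; aba->; bab->; bba->

  | aabababbb => ababbb => bbb
  | baababbb => babbb => bb
  | aaab => b
  | abbbaa => aba => ε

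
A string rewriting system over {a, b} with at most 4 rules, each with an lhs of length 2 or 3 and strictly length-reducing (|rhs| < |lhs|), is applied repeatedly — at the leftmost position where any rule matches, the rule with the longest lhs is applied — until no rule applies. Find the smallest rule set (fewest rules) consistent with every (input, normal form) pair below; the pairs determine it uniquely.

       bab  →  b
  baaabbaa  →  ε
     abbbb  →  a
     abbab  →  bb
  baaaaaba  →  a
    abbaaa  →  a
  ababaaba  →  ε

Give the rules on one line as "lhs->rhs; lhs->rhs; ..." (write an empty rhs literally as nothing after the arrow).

  | bab => b
  | baaabbaa => aabbaa => bbbaa => ba => ε
  | abbbb => abb => a
  | abbab => aab => bb

aa->b; abb->a; ba->; bba->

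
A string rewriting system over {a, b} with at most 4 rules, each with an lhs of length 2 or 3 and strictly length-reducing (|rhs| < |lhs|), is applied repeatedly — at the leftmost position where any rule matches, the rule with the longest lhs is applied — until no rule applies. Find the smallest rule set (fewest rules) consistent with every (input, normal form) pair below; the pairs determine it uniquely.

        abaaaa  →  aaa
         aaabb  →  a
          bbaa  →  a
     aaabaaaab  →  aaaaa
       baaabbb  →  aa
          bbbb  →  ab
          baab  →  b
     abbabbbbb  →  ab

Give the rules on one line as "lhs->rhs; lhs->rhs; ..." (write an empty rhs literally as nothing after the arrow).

aab->a; baa->; bba->; bbb->a

  | abaaaa => aaa
  | aaabb => aab => a
  | bbaa => a
  | aaabaaaab => aaaaaab => aaaaa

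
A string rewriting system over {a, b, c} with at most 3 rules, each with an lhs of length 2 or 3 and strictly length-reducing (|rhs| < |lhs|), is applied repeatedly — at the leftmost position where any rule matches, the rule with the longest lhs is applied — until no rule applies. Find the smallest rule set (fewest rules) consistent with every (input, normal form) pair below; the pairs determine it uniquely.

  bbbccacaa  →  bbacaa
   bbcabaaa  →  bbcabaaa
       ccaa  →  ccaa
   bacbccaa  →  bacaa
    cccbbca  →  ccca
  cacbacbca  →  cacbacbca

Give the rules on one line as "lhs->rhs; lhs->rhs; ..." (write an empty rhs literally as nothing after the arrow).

  | bbbccacaa => bbacaa
  | bbcabaaa
  | ccaa
  | bacbccaa => bacaa

bcc->; cbb->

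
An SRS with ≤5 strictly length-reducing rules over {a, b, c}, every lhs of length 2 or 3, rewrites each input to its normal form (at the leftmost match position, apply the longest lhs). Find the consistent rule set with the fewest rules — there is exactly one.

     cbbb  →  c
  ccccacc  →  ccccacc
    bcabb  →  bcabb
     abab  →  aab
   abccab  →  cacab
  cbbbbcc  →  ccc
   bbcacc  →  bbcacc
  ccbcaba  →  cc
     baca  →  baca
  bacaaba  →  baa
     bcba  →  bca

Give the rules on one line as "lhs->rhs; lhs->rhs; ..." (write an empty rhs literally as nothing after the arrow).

  | cbbb => cbb => cb => c
  | ccccacc
  | bcabb
  | abab => aab

aba->aa; abc->ca; caa->; cb->c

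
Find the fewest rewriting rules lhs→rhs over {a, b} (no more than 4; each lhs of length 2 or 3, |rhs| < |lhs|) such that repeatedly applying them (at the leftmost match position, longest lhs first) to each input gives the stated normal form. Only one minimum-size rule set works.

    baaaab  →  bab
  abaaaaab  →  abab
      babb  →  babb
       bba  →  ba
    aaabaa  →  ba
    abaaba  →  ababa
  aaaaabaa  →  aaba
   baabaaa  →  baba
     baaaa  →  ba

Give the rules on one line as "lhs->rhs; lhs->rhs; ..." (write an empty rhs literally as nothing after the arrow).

  | baaaab => baaab => baab => bab
  | abaaaaab => abaaaab => abaaab => abaab => abab
  | babb
  | bba => ba

aaa->; baa->ba; bba->ba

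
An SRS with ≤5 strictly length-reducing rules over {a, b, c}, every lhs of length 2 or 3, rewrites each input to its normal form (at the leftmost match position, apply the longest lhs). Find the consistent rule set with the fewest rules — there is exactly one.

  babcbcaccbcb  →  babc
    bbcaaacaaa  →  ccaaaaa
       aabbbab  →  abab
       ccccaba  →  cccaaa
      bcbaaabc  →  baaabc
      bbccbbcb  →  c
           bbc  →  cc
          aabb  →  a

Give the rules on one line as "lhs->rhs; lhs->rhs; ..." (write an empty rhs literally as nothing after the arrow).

ac->; bb->c; cab->aa; cb->

  | babcbcaccbcb => babcaccbcb => babccbcb => babccb => babc
  | bbcaaacaaa => ccaaacaaa => ccaaaaa
  | aabbbab => aacbab => abab
  | ccccaba => cccaaa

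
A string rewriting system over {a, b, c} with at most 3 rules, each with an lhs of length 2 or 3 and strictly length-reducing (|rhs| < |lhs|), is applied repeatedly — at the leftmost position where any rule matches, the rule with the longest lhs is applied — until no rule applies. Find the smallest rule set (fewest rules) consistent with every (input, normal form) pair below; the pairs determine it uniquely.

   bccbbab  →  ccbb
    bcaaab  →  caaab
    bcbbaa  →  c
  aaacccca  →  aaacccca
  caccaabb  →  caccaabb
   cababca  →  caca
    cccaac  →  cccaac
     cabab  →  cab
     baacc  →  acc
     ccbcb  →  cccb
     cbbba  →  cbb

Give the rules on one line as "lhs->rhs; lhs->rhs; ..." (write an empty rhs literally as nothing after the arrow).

  | bccbbab => ccbbab => ccbb
  | bcaaab => caaab
  | bcbbaa => cbbaa => cba => c
  | aaacccca

ba->; bc->c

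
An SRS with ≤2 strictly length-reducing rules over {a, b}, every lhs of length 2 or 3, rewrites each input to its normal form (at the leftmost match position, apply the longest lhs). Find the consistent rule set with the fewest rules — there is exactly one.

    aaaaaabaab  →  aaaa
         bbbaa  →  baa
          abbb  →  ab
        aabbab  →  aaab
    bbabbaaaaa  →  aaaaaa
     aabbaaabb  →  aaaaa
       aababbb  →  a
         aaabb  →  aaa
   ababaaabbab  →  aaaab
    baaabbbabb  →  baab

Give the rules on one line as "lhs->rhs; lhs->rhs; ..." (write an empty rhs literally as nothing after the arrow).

aba->b; bb->

  | aaaaaabaab => aaaaabab => aaaabb => aaaa
  | bbbaa => baa
  | abbb => ab
  | aabbab => aaab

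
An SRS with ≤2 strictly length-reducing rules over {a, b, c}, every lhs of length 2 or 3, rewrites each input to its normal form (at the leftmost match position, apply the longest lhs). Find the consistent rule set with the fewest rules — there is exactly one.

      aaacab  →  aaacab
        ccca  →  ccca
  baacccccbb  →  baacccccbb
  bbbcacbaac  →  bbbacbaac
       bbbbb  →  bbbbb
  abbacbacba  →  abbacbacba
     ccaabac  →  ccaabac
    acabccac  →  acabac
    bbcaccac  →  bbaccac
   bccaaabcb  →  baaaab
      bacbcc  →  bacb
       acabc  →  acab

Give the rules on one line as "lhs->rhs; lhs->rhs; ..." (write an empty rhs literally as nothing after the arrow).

bc->b; bcb->ab

  | aaacab
  | ccca
  | baacccccbb
  | bbbcacbaac => bbbacbaac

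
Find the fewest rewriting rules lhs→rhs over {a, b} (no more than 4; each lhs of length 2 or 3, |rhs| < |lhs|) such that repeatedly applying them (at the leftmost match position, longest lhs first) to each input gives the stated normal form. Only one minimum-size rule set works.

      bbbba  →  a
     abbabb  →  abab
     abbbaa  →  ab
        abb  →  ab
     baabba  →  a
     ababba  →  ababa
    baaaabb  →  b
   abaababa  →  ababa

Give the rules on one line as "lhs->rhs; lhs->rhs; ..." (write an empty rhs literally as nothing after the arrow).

  | bbbba => bba => a
  | abbabb => ababb => abab
  | abbbaa => abbaa => abaa => abb => ab
  | abb => ab

aa->b; abb->ab; bb->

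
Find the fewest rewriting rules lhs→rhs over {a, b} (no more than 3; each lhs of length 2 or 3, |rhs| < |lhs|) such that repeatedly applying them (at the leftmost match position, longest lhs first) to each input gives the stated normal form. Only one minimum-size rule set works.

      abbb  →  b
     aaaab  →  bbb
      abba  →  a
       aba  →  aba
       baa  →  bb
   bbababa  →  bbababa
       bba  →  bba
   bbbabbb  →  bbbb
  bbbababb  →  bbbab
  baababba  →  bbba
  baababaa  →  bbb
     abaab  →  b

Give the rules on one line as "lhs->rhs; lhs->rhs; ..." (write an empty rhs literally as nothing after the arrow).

  | abbb => b
  | aaaab => baab => bbb
  | abba => a
  | aba

aa->b; abb->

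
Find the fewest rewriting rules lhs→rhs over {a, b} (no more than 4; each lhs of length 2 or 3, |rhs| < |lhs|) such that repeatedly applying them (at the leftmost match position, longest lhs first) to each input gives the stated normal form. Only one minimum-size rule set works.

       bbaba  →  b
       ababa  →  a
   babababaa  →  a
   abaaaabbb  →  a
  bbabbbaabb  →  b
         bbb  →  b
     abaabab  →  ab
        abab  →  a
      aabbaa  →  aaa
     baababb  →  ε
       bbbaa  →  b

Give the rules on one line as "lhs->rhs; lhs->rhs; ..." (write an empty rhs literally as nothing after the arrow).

  | bbaba => ba => b
  | ababa => abba => a
  | babababaa => bbababaa => babaa => bbaa => a
  | abaaaabbb => abaaabbb => abaabbb => ababbb => abbbb => abb => a

ba->b; bb->; bba->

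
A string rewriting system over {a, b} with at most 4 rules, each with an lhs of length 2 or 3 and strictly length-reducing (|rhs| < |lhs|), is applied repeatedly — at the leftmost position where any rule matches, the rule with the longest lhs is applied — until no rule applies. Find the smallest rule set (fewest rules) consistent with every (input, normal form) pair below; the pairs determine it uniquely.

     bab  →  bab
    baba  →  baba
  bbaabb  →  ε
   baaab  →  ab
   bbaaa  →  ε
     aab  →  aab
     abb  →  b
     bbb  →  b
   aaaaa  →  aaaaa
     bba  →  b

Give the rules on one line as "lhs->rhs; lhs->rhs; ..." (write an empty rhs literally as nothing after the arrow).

  | bab
  | baba
  | bbaabb => babb => bb => ε
  | baaab => ab

abb->b; baa->; bb->; bba->b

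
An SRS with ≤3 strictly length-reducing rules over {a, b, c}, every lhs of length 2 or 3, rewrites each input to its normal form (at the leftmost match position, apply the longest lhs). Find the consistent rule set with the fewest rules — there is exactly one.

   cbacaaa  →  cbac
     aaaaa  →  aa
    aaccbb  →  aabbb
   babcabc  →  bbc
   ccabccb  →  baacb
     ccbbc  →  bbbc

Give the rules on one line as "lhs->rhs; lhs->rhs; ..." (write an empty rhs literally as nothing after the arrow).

aaa->; abc->aa; cc->b

  | cbacaaa => cbac
  | aaaaa => aa
  | aaccbb => aabbb
  | babcabc => baaabc => bbc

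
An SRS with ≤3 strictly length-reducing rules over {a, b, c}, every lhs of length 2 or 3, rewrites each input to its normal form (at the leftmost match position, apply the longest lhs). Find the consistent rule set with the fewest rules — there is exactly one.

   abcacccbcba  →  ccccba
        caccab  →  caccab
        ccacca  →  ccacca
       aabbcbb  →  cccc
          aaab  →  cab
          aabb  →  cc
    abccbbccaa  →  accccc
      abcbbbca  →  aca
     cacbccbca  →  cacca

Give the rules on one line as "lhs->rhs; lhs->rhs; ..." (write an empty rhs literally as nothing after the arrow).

  | abcacccbcba => aacccbcba => ccccbcba => ccccba
  | caccab
  | ccacca
  | aabbcbb => cbbcbb => cccbb => cccc

aa->c; bb->c; bc->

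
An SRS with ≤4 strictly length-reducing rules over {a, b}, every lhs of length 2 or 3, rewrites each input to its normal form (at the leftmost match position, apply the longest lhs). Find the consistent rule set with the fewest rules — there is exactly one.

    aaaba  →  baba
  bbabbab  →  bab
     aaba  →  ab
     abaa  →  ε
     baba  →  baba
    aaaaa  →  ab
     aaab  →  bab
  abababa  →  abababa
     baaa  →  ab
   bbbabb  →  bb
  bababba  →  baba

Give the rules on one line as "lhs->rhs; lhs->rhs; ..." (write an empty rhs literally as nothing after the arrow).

aa->b; abb->; bba->ab

  | aaaba => baba
  | bbabbab => abbbab => bab
  | aaba => bba => ab
  | abaa => abb => ε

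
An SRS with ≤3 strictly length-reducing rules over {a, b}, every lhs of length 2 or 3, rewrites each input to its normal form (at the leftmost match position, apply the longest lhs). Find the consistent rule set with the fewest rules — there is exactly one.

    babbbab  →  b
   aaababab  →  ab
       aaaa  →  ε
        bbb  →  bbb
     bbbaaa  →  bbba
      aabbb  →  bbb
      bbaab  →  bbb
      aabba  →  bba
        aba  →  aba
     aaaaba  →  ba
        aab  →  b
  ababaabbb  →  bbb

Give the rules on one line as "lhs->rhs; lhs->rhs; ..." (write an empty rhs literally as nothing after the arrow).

aa->; abb->a; bab->a

  | babbbab => abbab => aab => b
  | aaababab => ababab => aaab => ab
  | aaaa => aa => ε
  | bbb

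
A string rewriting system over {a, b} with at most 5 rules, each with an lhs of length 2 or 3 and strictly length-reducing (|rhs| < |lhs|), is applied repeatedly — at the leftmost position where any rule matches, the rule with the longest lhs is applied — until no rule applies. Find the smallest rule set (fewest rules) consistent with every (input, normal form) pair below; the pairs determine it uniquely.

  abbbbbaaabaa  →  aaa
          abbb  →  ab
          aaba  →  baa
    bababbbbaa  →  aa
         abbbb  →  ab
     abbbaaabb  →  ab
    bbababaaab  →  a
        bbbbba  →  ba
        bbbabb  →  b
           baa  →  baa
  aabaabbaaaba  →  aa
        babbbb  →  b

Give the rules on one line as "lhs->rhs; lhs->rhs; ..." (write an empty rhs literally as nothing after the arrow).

aab->ba; aba->a; bab->; bb->b

  | abbbbbaaabaa => abbbbaaabaa => abbbaaabaa => abbaaabaa => abaaabaa => aaabaa => abaaa => aaa
  | abbb => abb => ab
  | aaba => baa
  | bababbbbaa => abbbbaa => abbbaa => abbaa => abaa => aa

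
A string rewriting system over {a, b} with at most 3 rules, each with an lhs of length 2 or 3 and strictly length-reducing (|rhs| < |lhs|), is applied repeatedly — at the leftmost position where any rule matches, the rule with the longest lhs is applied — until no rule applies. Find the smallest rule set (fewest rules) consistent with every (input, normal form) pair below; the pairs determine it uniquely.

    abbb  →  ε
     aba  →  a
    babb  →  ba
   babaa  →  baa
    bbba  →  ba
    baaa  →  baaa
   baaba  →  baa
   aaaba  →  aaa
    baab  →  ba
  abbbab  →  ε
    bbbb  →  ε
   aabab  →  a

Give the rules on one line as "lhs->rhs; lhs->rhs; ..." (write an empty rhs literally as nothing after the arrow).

ab->; abb->a; bb->

  | abbb => ab => ε
  | aba => a
  | babb => ba
  | babaa => baa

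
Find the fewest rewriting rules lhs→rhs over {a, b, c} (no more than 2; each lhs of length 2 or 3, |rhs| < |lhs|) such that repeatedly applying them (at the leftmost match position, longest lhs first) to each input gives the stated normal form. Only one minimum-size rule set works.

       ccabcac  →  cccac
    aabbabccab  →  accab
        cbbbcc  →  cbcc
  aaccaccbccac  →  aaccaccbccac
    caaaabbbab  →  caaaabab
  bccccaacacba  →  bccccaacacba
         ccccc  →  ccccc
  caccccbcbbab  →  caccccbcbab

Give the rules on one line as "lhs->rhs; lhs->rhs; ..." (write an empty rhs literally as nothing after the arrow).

  | ccabcac => cccac
  | aabbabccab => aababccab => aabccab => accab
  | cbbbcc => cbbcc => cbcc
  | aaccaccbccac

abc->c; bb->b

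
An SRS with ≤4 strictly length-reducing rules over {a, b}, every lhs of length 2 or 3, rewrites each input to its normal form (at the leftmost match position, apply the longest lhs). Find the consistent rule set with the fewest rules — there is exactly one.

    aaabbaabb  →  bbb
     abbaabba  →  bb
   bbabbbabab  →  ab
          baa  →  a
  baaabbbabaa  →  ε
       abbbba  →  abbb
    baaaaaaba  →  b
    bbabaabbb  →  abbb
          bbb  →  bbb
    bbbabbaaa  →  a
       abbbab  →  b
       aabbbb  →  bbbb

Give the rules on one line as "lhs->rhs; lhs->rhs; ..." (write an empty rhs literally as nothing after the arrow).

  | aaabbaabb => abbaabb => ababb => bbb
  | abbaabba => ababba => bbba => bb
  | bbabbbabab => baabbabab => abbabab => abaaab => baab => ab
  | baa => a

aa->; aba->b; ba->; bab->aa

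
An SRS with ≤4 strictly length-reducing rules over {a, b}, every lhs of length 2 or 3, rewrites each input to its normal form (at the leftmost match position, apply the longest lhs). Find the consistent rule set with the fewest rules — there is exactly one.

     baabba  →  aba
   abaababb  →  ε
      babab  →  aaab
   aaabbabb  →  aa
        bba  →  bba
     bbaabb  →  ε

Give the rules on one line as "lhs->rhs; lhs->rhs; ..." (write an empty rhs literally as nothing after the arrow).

  | baabba => bbba => aba
  | abaababb => abbabb => abb => ε
  | babab => aaab
  | aaabbabb => aaabb => aa

abb->; baa->b; bab->aa; bbb->ab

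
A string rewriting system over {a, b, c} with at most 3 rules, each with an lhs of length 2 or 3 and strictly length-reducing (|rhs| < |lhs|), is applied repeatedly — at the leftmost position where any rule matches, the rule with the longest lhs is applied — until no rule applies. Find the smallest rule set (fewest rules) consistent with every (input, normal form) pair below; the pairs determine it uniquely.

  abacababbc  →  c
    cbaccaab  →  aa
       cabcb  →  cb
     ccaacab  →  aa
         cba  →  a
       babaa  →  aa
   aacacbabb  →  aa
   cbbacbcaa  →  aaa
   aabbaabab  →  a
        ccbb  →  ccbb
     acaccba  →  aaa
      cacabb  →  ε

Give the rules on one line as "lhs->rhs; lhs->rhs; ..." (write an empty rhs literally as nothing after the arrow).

  | abacababbc => acababbc => aababbc => aabbc => abc => c
  | cbaccaab => caccaab => accaab => acaab => aaab => aa
  | cabcb => abcb => cb
  | ccaacab => caacab => aacab => aaab => aa

ab->; ba->a; ca->a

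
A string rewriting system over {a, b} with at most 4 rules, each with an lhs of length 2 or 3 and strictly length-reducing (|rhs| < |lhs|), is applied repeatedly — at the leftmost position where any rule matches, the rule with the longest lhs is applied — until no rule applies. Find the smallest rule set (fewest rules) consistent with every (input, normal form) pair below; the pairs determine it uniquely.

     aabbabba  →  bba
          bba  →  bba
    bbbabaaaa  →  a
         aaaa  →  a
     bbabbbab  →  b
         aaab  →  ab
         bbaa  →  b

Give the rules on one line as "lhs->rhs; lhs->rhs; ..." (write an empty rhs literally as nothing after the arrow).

  | aabbabba => abbabba => ababba => bba
  | bba
  | bbbabaaaa => bbabaaaa => babaaaa => abaaaa => aaa => aa => a
  | aaaa => aaa => aa => a

aa->a; aba->; baa->; bab->ab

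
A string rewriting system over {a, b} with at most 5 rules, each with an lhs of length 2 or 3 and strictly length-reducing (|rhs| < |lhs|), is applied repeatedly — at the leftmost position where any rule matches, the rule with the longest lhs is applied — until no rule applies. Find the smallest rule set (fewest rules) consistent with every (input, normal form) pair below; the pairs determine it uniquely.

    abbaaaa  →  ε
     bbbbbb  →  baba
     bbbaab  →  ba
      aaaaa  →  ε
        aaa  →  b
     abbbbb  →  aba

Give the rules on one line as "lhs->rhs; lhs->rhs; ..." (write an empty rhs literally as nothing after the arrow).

  | abbaaaa => aaaaa => baa => bb => ε
  | bbbbbb => babbb => baba
  | bbbaab => baaab => bbb => ba
  | aaaaa => baa => bb => ε

aa->b; aaa->b; bb->; bbb->ba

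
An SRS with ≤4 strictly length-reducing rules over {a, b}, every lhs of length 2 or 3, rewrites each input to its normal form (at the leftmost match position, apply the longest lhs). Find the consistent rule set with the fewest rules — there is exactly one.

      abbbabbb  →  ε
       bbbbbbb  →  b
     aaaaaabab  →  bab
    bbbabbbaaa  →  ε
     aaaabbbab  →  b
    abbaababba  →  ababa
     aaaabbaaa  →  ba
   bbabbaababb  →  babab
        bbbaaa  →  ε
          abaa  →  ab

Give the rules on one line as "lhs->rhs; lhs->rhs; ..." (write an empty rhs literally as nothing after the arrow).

  | abbbabbb => aaabbb => abbb => aa => ε
  | bbbbbbb => abbbb => aab => b
  | aaaaaabab => aaaabab => aabab => bab
  | bbbabbbaaa => aabbbaaa => bbbaaa => aaaa => aa => ε

aa->; bb->b; bbb->a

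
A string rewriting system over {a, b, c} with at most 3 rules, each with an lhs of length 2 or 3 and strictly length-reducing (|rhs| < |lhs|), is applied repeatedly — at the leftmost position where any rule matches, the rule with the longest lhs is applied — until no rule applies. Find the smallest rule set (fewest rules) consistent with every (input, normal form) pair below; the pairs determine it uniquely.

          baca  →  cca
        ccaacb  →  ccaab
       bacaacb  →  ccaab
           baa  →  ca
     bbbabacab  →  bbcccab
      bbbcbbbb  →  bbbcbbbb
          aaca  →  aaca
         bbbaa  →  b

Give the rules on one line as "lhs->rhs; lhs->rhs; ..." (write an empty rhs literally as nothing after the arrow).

acb->ab; ba->c; bca->

  | baca => cca
  | ccaacb => ccaab
  | bacaacb => ccaacb => ccaab
  | baa => ca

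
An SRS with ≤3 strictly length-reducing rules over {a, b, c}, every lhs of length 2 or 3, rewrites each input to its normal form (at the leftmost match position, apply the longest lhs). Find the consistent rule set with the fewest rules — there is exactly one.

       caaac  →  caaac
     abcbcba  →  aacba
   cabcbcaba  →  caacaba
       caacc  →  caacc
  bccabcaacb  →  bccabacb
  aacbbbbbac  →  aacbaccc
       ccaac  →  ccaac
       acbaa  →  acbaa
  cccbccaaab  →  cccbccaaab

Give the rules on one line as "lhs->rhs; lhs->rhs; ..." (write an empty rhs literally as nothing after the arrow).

bba->ac; bca->b; bcb->a

  | caaac
  | abcbcba => aacba
  | cabcbcaba => caacaba
  | caacc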